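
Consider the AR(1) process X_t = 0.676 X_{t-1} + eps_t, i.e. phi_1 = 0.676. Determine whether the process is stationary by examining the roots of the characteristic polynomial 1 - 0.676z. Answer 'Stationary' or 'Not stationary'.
\text{Stationary}

The AR(p) characteristic polynomial is P(z) = 1 - 0.676z.
Stationarity requires all roots to lie outside the unit circle, i.e. |z| > 1 for every root.
This is linear in z: 1 + (-0.676) z = 0  =>  z = -1/(-0.676) = 1.47929,  |z| = 1.47929.
Moduli of all roots: 1.4793.
All moduli strictly greater than 1? Yes.
Verdict: Stationary.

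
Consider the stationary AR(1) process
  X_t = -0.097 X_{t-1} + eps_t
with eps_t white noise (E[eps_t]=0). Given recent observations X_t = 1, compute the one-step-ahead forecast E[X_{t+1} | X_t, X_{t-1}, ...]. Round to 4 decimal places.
E[X_{t+1} \mid \mathcal F_t] = -0.0970

For an AR(p) model X_t = c + sum_i phi_i X_{t-i} + eps_t, the
one-step-ahead conditional mean is
  E[X_{t+1} | X_t, ...] = c + sum_i phi_i X_{t+1-i}.
Substitute known values:
  E[X_{t+1} | ...] = (-0.097) * (1)
                   = -0.0970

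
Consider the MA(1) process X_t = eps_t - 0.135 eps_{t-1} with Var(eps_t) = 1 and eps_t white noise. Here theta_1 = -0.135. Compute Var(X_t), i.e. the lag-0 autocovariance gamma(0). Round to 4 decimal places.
\gamma(0) = 1.0182

For an MA(q) process X_t = eps_t + sum_i theta_i eps_{t-i} with
Var(eps_t) = sigma^2, the variance is
  gamma(0) = sigma^2 * (1 + sum_i theta_i^2).
  sum_i theta_i^2 = (-0.135)^2 = 0.018225.
  gamma(0) = 1 * (1 + 0.018225) = 1 * 1.018225 = 1.018225, which rounds to 1.0182.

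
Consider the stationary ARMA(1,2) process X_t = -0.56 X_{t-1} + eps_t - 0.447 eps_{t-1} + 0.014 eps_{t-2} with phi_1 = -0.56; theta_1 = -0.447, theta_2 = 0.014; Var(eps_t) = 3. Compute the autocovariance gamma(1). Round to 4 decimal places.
\gamma(1) = -5.5844

Multiply the model equation by X_{t-k} and take expectations. With theta_0 = psi_0 = 1 and psi_j the MA(infinity) weights, this gives
  gamma(k) - sum_i phi_i gamma(k-i) = c_k,
  c_k = sigma^2 * sum_{j=k..q} theta_j psi_{j-k}   (c_k = 0 for k > q),
using gamma(-m) = gamma(m).
psi-weights needed (psi_j = theta_j + sum_i phi_i psi_{j-i}):
  psi_1 = theta_1 + phi_1 = -0.447 + (-0.56) = -1.007
  psi_2 = theta_2 + phi_1 psi_1 = 0.014 + (-0.56)(-1.007) = 0.57792
Right-hand sides:
  c_0 = sigma^2 (1 + theta_1 psi_1 + theta_2 psi_2) = 3 * (1 + (-0.447)(-1.007) + (0.014)(0.57792)) = 3 * 1.45822 = 4.37466
  c_1 = sigma^2 (theta_1 + theta_2 psi_1) = 3 * (-0.447 + (0.014)(-1.007)) = -1.383294
  c_2 = sigma^2 theta_2 = 3 * (0.014) = 0.042
Equations for k = 0 and k = 1 (AR order 1):
  gamma(0) = phi_1 gamma(1) + c_0
  gamma(1) = phi_1 gamma(0) + c_1
Substituting the second into the first: gamma(0) (1 - phi_1^2) = c_0 + phi_1 c_1, so
  gamma(0) = (c_0 + phi_1 c_1) / (1 - phi_1^2) = (4.37466 + (-0.56)(-1.383294)) / (1 - (-0.56)^2) = 5.149304 / 0.6864 = 7.5019.
  gamma(1) = phi_1 gamma(0) + c_1 = (-0.56)(7.5019) + (-1.383294) = -5.584358.
Therefore gamma(1) = -5.5844 (to 4 decimal places).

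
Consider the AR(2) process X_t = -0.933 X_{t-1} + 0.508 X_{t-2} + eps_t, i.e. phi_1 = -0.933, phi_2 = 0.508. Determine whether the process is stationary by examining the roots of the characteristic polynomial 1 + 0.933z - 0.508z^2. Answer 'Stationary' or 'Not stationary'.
\text{Not stationary}

The AR(p) characteristic polynomial is P(z) = 1 + 0.933z - 0.508z^2.
Stationarity requires all roots to lie outside the unit circle, i.e. |z| > 1 for every root.
Set 1 + (0.933) z + (-0.508) z^2 = 0, i.e. a z^2 + b z + c = 0 with a = -0.508, b = 0.933, c = 1.
Discriminant D = b^2 - 4ac = (0.933)^2 - 4*(-0.508)*1 = 0.870489 - (-2.032) = 2.902489.
D >= 0, so the roots are real: z = (-b +/- sqrt(D)) / (2a) = (-0.933 +/- 1.703669) / (-1.016).
  z_1 = (-0.933 + 1.703669) / (-1.016) = -0.7585,   |z_1| = 0.7585.
  z_2 = (-0.933 - 1.703669) / (-1.016) = 2.5951,   |z_2| = 2.5951.
Moduli of all roots: 0.7585, 2.5951.
All moduli strictly greater than 1? No.
Verdict: Not stationary.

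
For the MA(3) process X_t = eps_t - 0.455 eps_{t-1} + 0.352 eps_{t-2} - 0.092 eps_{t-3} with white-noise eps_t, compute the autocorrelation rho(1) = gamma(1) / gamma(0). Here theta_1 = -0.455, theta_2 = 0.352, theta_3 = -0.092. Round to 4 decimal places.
\rho(1) = -0.4835

For an MA(q) process with theta_0 = 1, the autocovariance is
  gamma(k) = sigma^2 * sum_{i=0..q-k} theta_i * theta_{i+k},
and rho(k) = gamma(k) / gamma(0). Sigma^2 cancels.
  numerator   = (1)*(-0.455) + (-0.455)*(0.352) + (0.352)*(-0.092) = -0.647544.
  denominator = (1)^2 + (-0.455)^2 + (0.352)^2 + (-0.092)^2 = 1.339393.
  rho(1) = -0.647544 / 1.339393 = -0.4835.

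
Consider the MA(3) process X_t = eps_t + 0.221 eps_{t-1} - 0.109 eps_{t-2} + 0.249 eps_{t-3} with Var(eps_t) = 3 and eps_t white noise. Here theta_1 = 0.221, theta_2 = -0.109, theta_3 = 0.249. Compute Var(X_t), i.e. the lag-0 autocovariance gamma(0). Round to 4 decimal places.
\gamma(0) = 3.3682

For an MA(q) process X_t = eps_t + sum_i theta_i eps_{t-i} with
Var(eps_t) = sigma^2, the variance is
  gamma(0) = sigma^2 * (1 + sum_i theta_i^2).
  sum_i theta_i^2 = (0.221)^2 + (-0.109)^2 + (0.249)^2 = 0.048841 + 0.011881 + 0.062001 = 0.122723.
  gamma(0) = 3 * (1 + 0.122723) = 3 * 1.122723 = 3.368169, which rounds to 3.3682.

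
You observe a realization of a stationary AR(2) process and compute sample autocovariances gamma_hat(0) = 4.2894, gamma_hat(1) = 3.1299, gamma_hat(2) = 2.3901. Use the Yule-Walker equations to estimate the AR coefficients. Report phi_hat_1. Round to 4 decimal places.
\hat\phi_{1} = 0.6910

The Yule-Walker equations for an AR(p) process read, in matrix form,
  Gamma_p phi = r_p,   with   (Gamma_p)_{ij} = gamma(|i - j|),
                       (r_p)_i = gamma(i),   i,j = 1..p.
Substitute the sample gammas (Toeplitz matrix and right-hand side of size 2):
  Gamma_p = [[4.2894, 3.1299], [3.1299, 4.2894]]
  r_p     = [3.1299, 2.3901]
Written out:
  4.2894 phi_1 + 3.1299 phi_2 = 3.1299
  3.1299 phi_1 + 4.2894 phi_2 = 2.3901
Solve by Cramer's rule:
  det = gamma(0)^2 - gamma(1)^2 = (4.2894)^2 - (3.1299)^2 = 18.39895236 - 9.79627401 = 8.60267835
  phi_hat_1 = [gamma(1) gamma(0) - gamma(1) gamma(2)] / det = [(3.1299)(4.2894) - (3.1299)(2.3901)] / 8.60267835 = 5.94461907 / 8.60267835 = 0.691
  phi_hat_2 = [gamma(0) gamma(2) - gamma(1)^2] / det = [(4.2894)(2.3901) - (3.1299)^2] / 8.60267835 = 0.45582093 / 8.60267835 = 0.053
So phi_hat = [0.6910, 0.0530].
Therefore phi_hat_1 = 0.6910.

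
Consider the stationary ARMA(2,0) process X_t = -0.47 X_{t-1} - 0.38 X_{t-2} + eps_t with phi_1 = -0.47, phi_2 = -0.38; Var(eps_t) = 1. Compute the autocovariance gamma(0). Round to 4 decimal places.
\gamma(0) = 1.3221

Multiply the model equation by X_{t-k} and take expectations. With theta_0 = psi_0 = 1 and psi_j the MA(infinity) weights, this gives
  gamma(k) - sum_i phi_i gamma(k-i) = c_k,
  c_k = sigma^2 * sum_{j=k..q} theta_j psi_{j-k}   (c_k = 0 for k > q),
using gamma(-m) = gamma(m).
Pure AR (q = 0): c_0 = sigma^2 = 1, c_k = 0 for k >= 1.
Equations for k = 0, 1, 2 (AR order 2, c_2 = 0):
  (E0) gamma(0) = phi_1 gamma(1) + phi_2 gamma(2) + c_0
  (E1) gamma(1) = phi_1 gamma(0) + phi_2 gamma(1) + c_1
  (E2) gamma(2) = phi_1 gamma(1) + phi_2 gamma(0)
From (E1): gamma(1) = A gamma(0) + B with
  A = phi_1 / (1 - phi_2) = -0.47 / 1.38 = -0.34058,   B = c_1 / (1 - phi_2) = 0 / 1.38 = 0.
Insert (E2) into (E0): gamma(0) (1 - phi_2^2) = phi_1 (1 + phi_2) gamma(1) + c_0.
  phi_1 (1 + phi_2) = (-0.47)(0.62) = -0.2914,   1 - phi_2^2 = 0.8556.
Replace gamma(1) by A gamma(0) + B and collect gamma(0):
  gamma(0) [0.8556 - (-0.2914)(-0.34058)] = c_0 = 1
  gamma(0) * 0.756355 = 1
  gamma(0) = 1 / 0.756355 = 1.32213.
Therefore gamma(0) = 1.3221 (to 4 decimal places).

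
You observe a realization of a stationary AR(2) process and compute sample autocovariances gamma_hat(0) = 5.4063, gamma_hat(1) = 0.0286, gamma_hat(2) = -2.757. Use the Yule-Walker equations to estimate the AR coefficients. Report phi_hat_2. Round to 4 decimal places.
\hat\phi_{2} = -0.5100

The Yule-Walker equations for an AR(p) process read, in matrix form,
  Gamma_p phi = r_p,   with   (Gamma_p)_{ij} = gamma(|i - j|),
                       (r_p)_i = gamma(i),   i,j = 1..p.
Substitute the sample gammas (Toeplitz matrix and right-hand side of size 2):
  Gamma_p = [[5.4063, 0.0286], [0.0286, 5.4063]]
  r_p     = [0.0286, -2.757]
Written out:
  5.4063 phi_1 + 0.0286 phi_2 = 0.0286
  0.0286 phi_1 + 5.4063 phi_2 = -2.757
Solve by Cramer's rule:
  det = gamma(0)^2 - gamma(1)^2 = (5.4063)^2 - (0.0286)^2 = 29.22807969 - 0.00081796 = 29.22726173
  phi_hat_1 = [gamma(1) gamma(0) - gamma(1) gamma(2)] / det = [(0.0286)(5.4063) - (0.0286)(-2.757)] / 29.22726173 = 0.23347038 / 29.22726173 = 0.008
  phi_hat_2 = [gamma(0) gamma(2) - gamma(1)^2] / det = [(5.4063)(-2.757) - (0.0286)^2] / 29.22726173 = -14.90598706 / 29.22726173 = -0.51
So phi_hat = [0.0080, -0.5100].
Therefore phi_hat_2 = -0.5100.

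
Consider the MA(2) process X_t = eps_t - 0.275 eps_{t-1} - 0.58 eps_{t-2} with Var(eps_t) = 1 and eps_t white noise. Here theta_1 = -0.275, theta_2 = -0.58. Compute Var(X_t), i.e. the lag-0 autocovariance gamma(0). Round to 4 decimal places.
\gamma(0) = 1.4120

For an MA(q) process X_t = eps_t + sum_i theta_i eps_{t-i} with
Var(eps_t) = sigma^2, the variance is
  gamma(0) = sigma^2 * (1 + sum_i theta_i^2).
  sum_i theta_i^2 = (-0.275)^2 + (-0.58)^2 = 0.075625 + 0.3364 = 0.412025.
  gamma(0) = 1 * (1 + 0.412025) = 1 * 1.412025 = 1.412025, which rounds to 1.4120.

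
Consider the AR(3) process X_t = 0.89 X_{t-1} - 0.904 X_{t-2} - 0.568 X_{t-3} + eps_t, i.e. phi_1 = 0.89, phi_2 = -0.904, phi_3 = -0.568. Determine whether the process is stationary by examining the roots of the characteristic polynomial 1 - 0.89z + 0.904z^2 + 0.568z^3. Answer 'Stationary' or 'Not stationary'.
\text{Not stationary}

The AR(p) characteristic polynomial is P(z) = 1 - 0.89z + 0.904z^2 + 0.568z^3.
Stationarity requires all roots to lie outside the unit circle, i.e. |z| > 1 for every root.
Degree 3: look for a simple real root z0 first, then factor out (1 - z/z0) and solve the remaining quadratic.
Testing z0 = -2.5: P(-2.5) = 1 + (-0.89)(-2.5) + (0.904)(-2.5)^2 + (0.568)(-2.5)^3
  = 1 + (2.225) + (5.65) + (-8.875) = 0.  So z_0 = -2.5 is a root, |z_0| = 2.5.
Divide out the factor (1 + 0.4 z) = (1 - z/z0) (since 1/z0 = -0.4):
  P(z) = (1 + 0.4 z)(1 + (-1.29) z + (1.42) z^2)
  [check: z-coef -1.29 - (-0.4) = -0.89; z^2-coef 1.42 - (-0.4)(-1.29) = 0.904; z^3-coef -(-0.4)(1.42) = 0.568.]
Remaining roots from the quadratic factor 1 + (-1.29) z + (1.42) z^2:
  Set 1 + (-1.29) z + (1.42) z^2 = 0, i.e. a z^2 + b z + c = 0 with a = 1.42, b = -1.29, c = 1.
  Discriminant D = b^2 - 4ac = (-1.29)^2 - 4*(1.42)*1 = 1.6641 - (5.68) = -4.0159.
  D < 0, so the roots are the complex-conjugate pair z = (-b +/- i sqrt(-D)) / (2a) = 0.4542 +/- 0.7056i.
  For a conjugate pair |z|^2 = z * conj(z) = (product of roots) = c/a = 1/(1.42) = 0.704225, so |z| = sqrt(0.704225) = 0.8392 for both roots.
Moduli of all roots: 2.5000, 0.8392, 0.8392.
All moduli strictly greater than 1? No.
Verdict: Not stationary.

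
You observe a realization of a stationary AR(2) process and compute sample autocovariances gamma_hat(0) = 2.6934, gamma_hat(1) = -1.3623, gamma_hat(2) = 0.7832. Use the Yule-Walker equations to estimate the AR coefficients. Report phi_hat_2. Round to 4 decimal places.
\hat\phi_{2} = 0.0470

The Yule-Walker equations for an AR(p) process read, in matrix form,
  Gamma_p phi = r_p,   with   (Gamma_p)_{ij} = gamma(|i - j|),
                       (r_p)_i = gamma(i),   i,j = 1..p.
Substitute the sample gammas (Toeplitz matrix and right-hand side of size 2):
  Gamma_p = [[2.6934, -1.3623], [-1.3623, 2.6934]]
  r_p     = [-1.3623, 0.7832]
Written out:
  2.6934 phi_1 - 1.3623 phi_2 = -1.3623
  -1.3623 phi_1 + 2.6934 phi_2 = 0.7832
Solve by Cramer's rule:
  det = gamma(0)^2 - gamma(1)^2 = (2.6934)^2 - (-1.3623)^2 = 7.25440356 - 1.85586129 = 5.39854227
  phi_hat_1 = [gamma(1) gamma(0) - gamma(1) gamma(2)] / det = [(-1.3623)(2.6934) - (-1.3623)(0.7832)] / 5.39854227 = -2.60226546 / 5.39854227 = -0.482
  phi_hat_2 = [gamma(0) gamma(2) - gamma(1)^2] / det = [(2.6934)(0.7832) - (-1.3623)^2] / 5.39854227 = 0.25360959 / 5.39854227 = 0.047
So phi_hat = [-0.4820, 0.0470].
Therefore phi_hat_2 = 0.0470.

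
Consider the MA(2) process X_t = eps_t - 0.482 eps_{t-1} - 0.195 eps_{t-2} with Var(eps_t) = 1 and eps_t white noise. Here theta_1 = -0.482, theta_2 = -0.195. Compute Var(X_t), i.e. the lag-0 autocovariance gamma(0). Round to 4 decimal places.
\gamma(0) = 1.2703

For an MA(q) process X_t = eps_t + sum_i theta_i eps_{t-i} with
Var(eps_t) = sigma^2, the variance is
  gamma(0) = sigma^2 * (1 + sum_i theta_i^2).
  sum_i theta_i^2 = (-0.482)^2 + (-0.195)^2 = 0.232324 + 0.038025 = 0.270349.
  gamma(0) = 1 * (1 + 0.270349) = 1 * 1.270349 = 1.270349, which rounds to 1.2703.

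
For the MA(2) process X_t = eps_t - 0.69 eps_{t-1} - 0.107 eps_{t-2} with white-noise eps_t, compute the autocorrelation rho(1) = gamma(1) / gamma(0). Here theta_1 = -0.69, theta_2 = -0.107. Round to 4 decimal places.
\rho(1) = -0.4142

For an MA(q) process with theta_0 = 1, the autocovariance is
  gamma(k) = sigma^2 * sum_{i=0..q-k} theta_i * theta_{i+k},
and rho(k) = gamma(k) / gamma(0). Sigma^2 cancels.
  numerator   = (1)*(-0.69) + (-0.69)*(-0.107) = -0.61617.
  denominator = (1)^2 + (-0.69)^2 + (-0.107)^2 = 1.487549.
  rho(1) = -0.61617 / 1.487549 = -0.4142.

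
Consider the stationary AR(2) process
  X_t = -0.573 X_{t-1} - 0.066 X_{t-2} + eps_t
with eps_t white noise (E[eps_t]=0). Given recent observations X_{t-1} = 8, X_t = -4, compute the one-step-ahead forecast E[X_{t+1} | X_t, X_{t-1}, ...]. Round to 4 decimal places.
E[X_{t+1} \mid \mathcal F_t] = 1.7640

For an AR(p) model X_t = c + sum_i phi_i X_{t-i} + eps_t, the
one-step-ahead conditional mean is
  E[X_{t+1} | X_t, ...] = c + sum_i phi_i X_{t+1-i}.
Substitute known values:
  E[X_{t+1} | ...] = (-0.573) * (-4) + (-0.066) * (8)
                   = 1.7640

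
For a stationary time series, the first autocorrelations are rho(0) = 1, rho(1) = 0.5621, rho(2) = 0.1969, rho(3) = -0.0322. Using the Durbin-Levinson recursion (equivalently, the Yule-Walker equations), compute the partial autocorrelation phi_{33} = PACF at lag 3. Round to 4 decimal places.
\phi_{33} = -0.0969

The PACF at lag k is phi_{kk}, the last component of the solution
to the Yule-Walker system G_k phi = r_k where
  (G_k)_{ij} = rho(|i - j|), (r_k)_i = rho(i), i,j = 1..k.
Equivalently, Durbin-Levinson gives phi_{kk} iteratively:
  phi_{11} = rho(1)
  phi_{kk} = [rho(k) - sum_{j=1..k-1} phi_{k-1,j} rho(k-j)]
            / [1 - sum_{j=1..k-1} phi_{k-1,j} rho(j)],
  phi_{k,j} = phi_{k-1,j} - phi_{kk} phi_{k-1,k-j},  j = 1..k-1.
Step k = 1:
  phi_11 = rho(1) = 0.5621.
Step k = 2:
  phi_22 = [rho(2) - phi_11 rho(1)] / [1 - phi_11 rho(1)] = [0.1969 - (0.5621)(0.5621)] / [1 - (0.5621)(0.5621)]
         = -0.11905641 / 0.68404359 = -0.174048.
  Update: phi_21 = phi_11 - phi_22 phi_11 = 0.5621 - (-0.174048)(0.5621) = 0.659932.
Step k = 3:
  phi_33 = [rho(3) - phi_21 rho(2) - phi_22 rho(1)] / [1 - phi_21 rho(1) - phi_22 rho(2)]
    numerator   = -0.0322 - (0.659932)(0.1969) - (-0.174048)(0.5621) = -0.06430831
    denominator = 1 - (0.659932)(0.5621) - (-0.174048)(0.1969) = 0.66332206
  phi_33 = -0.06430831 / 0.66332206 = -0.0969.
Therefore phi_{33} = -0.0969.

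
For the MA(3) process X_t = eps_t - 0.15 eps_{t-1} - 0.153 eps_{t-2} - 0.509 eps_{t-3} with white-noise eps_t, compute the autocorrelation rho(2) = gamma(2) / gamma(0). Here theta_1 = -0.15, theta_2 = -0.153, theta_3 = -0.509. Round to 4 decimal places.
\rho(2) = -0.0587

For an MA(q) process with theta_0 = 1, the autocovariance is
  gamma(k) = sigma^2 * sum_{i=0..q-k} theta_i * theta_{i+k},
and rho(k) = gamma(k) / gamma(0). Sigma^2 cancels.
  numerator   = (1)*(-0.153) + (-0.15)*(-0.509) = -0.07665.
  denominator = (1)^2 + (-0.15)^2 + (-0.153)^2 + (-0.509)^2 = 1.30499.
  rho(2) = -0.07665 / 1.30499 = -0.0587.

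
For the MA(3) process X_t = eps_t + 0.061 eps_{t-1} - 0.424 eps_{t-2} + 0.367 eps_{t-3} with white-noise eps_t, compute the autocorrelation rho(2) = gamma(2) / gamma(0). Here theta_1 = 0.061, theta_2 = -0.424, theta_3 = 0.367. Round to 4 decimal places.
\rho(2) = -0.3047

For an MA(q) process with theta_0 = 1, the autocovariance is
  gamma(k) = sigma^2 * sum_{i=0..q-k} theta_i * theta_{i+k},
and rho(k) = gamma(k) / gamma(0). Sigma^2 cancels.
  numerator   = (1)*(-0.424) + (0.061)*(0.367) = -0.401613.
  denominator = (1)^2 + (0.061)^2 + (-0.424)^2 + (0.367)^2 = 1.318186.
  rho(2) = -0.401613 / 1.318186 = -0.3047.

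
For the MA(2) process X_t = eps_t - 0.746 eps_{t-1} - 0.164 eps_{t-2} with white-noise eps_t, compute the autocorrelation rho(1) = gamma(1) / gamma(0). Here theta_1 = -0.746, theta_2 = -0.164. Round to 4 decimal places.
\rho(1) = -0.3939

For an MA(q) process with theta_0 = 1, the autocovariance is
  gamma(k) = sigma^2 * sum_{i=0..q-k} theta_i * theta_{i+k},
and rho(k) = gamma(k) / gamma(0). Sigma^2 cancels.
  numerator   = (1)*(-0.746) + (-0.746)*(-0.164) = -0.623656.
  denominator = (1)^2 + (-0.746)^2 + (-0.164)^2 = 1.583412.
  rho(1) = -0.623656 / 1.583412 = -0.3939.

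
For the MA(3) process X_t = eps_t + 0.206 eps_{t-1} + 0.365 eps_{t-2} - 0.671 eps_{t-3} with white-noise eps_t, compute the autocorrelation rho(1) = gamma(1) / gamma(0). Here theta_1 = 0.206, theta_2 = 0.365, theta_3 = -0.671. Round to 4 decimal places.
\rho(1) = 0.0223

For an MA(q) process with theta_0 = 1, the autocovariance is
  gamma(k) = sigma^2 * sum_{i=0..q-k} theta_i * theta_{i+k},
and rho(k) = gamma(k) / gamma(0). Sigma^2 cancels.
  numerator   = (1)*(0.206) + (0.206)*(0.365) + (0.365)*(-0.671) = 0.036275.
  denominator = (1)^2 + (0.206)^2 + (0.365)^2 + (-0.671)^2 = 1.625902.
  rho(1) = 0.036275 / 1.625902 = 0.0223.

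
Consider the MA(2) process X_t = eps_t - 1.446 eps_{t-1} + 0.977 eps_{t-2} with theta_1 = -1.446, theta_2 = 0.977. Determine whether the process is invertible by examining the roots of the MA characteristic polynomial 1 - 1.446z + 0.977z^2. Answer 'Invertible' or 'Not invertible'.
\text{Invertible}

The MA(q) characteristic polynomial is P(z) = 1 - 1.446z + 0.977z^2.
Invertibility requires all roots to lie outside the unit circle, i.e. |z| > 1 for every root.
Set 1 + (-1.446) z + (0.977) z^2 = 0, i.e. a z^2 + b z + c = 0 with a = 0.977, b = -1.446, c = 1.
Discriminant D = b^2 - 4ac = (-1.446)^2 - 4*(0.977)*1 = 2.090916 - (3.908) = -1.817084.
D < 0, so the roots are the complex-conjugate pair z = (-b +/- i sqrt(-D)) / (2a) = 0.74 +/- 0.6899i.
For a conjugate pair |z|^2 = z * conj(z) = (product of roots) = c/a = 1/(0.977) = 1.023541, so |z| = sqrt(1.023541) = 1.0117 for both roots.
Moduli of all roots: 1.0117, 1.0117.
All moduli strictly greater than 1? Yes.
Verdict: Invertible.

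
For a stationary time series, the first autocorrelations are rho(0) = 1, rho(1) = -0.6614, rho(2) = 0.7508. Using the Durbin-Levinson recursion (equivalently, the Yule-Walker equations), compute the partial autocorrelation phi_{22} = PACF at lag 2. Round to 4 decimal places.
\phi_{22} = 0.5570

The PACF at lag k is phi_{kk}, the last component of the solution
to the Yule-Walker system G_k phi = r_k where
  (G_k)_{ij} = rho(|i - j|), (r_k)_i = rho(i), i,j = 1..k.
Equivalently, Durbin-Levinson gives phi_{kk} iteratively:
  phi_{11} = rho(1)
  phi_{kk} = [rho(k) - sum_{j=1..k-1} phi_{k-1,j} rho(k-j)]
            / [1 - sum_{j=1..k-1} phi_{k-1,j} rho(j)],
  phi_{k,j} = phi_{k-1,j} - phi_{kk} phi_{k-1,k-j},  j = 1..k-1.
Step k = 1:
  phi_11 = rho(1) = -0.6614.
Step k = 2:
  phi_22 = [rho(2) - phi_11 rho(1)] / [1 - phi_11 rho(1)] = [0.7508 - (-0.6614)(-0.6614)] / [1 - (-0.6614)(-0.6614)]
         = 0.31335004 / 0.56255004 = 0.557.
Therefore phi_{22} = 0.5570.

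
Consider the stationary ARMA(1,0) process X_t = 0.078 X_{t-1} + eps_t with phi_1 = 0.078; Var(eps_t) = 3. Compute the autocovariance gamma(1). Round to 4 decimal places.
\gamma(1) = 0.2354

Multiply the model equation by X_{t-k} and take expectations. With theta_0 = psi_0 = 1 and psi_j the MA(infinity) weights, this gives
  gamma(k) - sum_i phi_i gamma(k-i) = c_k,
  c_k = sigma^2 * sum_{j=k..q} theta_j psi_{j-k}   (c_k = 0 for k > q),
using gamma(-m) = gamma(m).
Pure AR (q = 0): c_0 = sigma^2 = 3, c_k = 0 for k >= 1.
Equations for k = 0 and k = 1 (AR order 1):
  gamma(0) = phi_1 gamma(1) + c_0
  gamma(1) = phi_1 gamma(0) + c_1
Substituting the second into the first: gamma(0) (1 - phi_1^2) = c_0 + phi_1 c_1, so
  gamma(0) = c_0 / (1 - phi_1^2) = 3 / (1 - (0.078)^2) = 3 / 0.993916 = 3.018364.
  gamma(1) = phi_1 gamma(0) = (0.078)(3.018364) = 0.235432.
Therefore gamma(1) = 0.2354 (to 4 decimal places).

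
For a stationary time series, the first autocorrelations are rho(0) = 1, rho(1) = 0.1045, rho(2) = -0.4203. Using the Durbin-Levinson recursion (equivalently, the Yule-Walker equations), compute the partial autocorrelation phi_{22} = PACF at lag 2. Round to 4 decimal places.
\phi_{22} = -0.4360

The PACF at lag k is phi_{kk}, the last component of the solution
to the Yule-Walker system G_k phi = r_k where
  (G_k)_{ij} = rho(|i - j|), (r_k)_i = rho(i), i,j = 1..k.
Equivalently, Durbin-Levinson gives phi_{kk} iteratively:
  phi_{11} = rho(1)
  phi_{kk} = [rho(k) - sum_{j=1..k-1} phi_{k-1,j} rho(k-j)]
            / [1 - sum_{j=1..k-1} phi_{k-1,j} rho(j)],
  phi_{k,j} = phi_{k-1,j} - phi_{kk} phi_{k-1,k-j},  j = 1..k-1.
Step k = 1:
  phi_11 = rho(1) = 0.1045.
Step k = 2:
  phi_22 = [rho(2) - phi_11 rho(1)] / [1 - phi_11 rho(1)] = [-0.4203 - (0.1045)(0.1045)] / [1 - (0.1045)(0.1045)]
         = -0.43122025 / 0.98907975 = -0.436.
Therefore phi_{22} = -0.4360.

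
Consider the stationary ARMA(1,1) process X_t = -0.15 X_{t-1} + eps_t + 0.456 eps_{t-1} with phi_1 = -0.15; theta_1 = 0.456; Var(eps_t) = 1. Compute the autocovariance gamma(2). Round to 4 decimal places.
\gamma(2) = -0.0437

Multiply the model equation by X_{t-k} and take expectations. With theta_0 = psi_0 = 1 and psi_j the MA(infinity) weights, this gives
  gamma(k) - sum_i phi_i gamma(k-i) = c_k,
  c_k = sigma^2 * sum_{j=k..q} theta_j psi_{j-k}   (c_k = 0 for k > q),
using gamma(-m) = gamma(m).
psi-weights needed (psi_j = theta_j + sum_i phi_i psi_{j-i}):
  psi_1 = theta_1 + phi_1 = 0.456 + (-0.15) = 0.306
Right-hand sides:
  c_0 = sigma^2 (1 + theta_1 psi_1) = 1 * (1 + (0.456)(0.306)) = 1 * 1.139536 = 1.139536
  c_1 = sigma^2 theta_1 = 1 * (0.456) = 0.456
  c_2 = 0
Equations for k = 0 and k = 1 (AR order 1):
  gamma(0) = phi_1 gamma(1) + c_0
  gamma(1) = phi_1 gamma(0) + c_1
Substituting the second into the first: gamma(0) (1 - phi_1^2) = c_0 + phi_1 c_1, so
  gamma(0) = (c_0 + phi_1 c_1) / (1 - phi_1^2) = (1.139536 + (-0.15)(0.456)) / (1 - (-0.15)^2) = 1.071136 / 0.9775 = 1.095791.
  gamma(1) = phi_1 gamma(0) + c_1 = (-0.15)(1.095791) + (0.456) = 0.291631.
For k = 2 (> q): gamma(2) = phi_1 gamma(1) = (-0.15)(0.291631) = -0.043745.
Therefore gamma(2) = -0.0437 (to 4 decimal places).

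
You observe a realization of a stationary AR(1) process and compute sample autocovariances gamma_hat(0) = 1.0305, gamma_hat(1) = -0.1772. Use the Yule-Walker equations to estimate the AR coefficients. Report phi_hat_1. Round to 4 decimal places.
\hat\phi_{1} = -0.1720

The Yule-Walker equations for an AR(p) process read, in matrix form,
  Gamma_p phi = r_p,   with   (Gamma_p)_{ij} = gamma(|i - j|),
                       (r_p)_i = gamma(i),   i,j = 1..p.
Substitute the sample gammas (Toeplitz matrix and right-hand side of size 1):
  Gamma_p = [[1.0305]]
  r_p     = [-0.1772]
With p = 1 this is the single equation gamma(0) phi_1 = gamma(1):
  phi_hat_1 = gamma(1) / gamma(0) = -0.1772 / 1.0305 = -0.1720.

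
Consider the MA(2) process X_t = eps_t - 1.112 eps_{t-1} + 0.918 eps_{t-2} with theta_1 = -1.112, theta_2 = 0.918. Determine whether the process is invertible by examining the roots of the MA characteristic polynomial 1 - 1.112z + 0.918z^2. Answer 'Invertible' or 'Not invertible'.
\text{Invertible}

The MA(q) characteristic polynomial is P(z) = 1 - 1.112z + 0.918z^2.
Invertibility requires all roots to lie outside the unit circle, i.e. |z| > 1 for every root.
Set 1 + (-1.112) z + (0.918) z^2 = 0, i.e. a z^2 + b z + c = 0 with a = 0.918, b = -1.112, c = 1.
Discriminant D = b^2 - 4ac = (-1.112)^2 - 4*(0.918)*1 = 1.236544 - (3.672) = -2.435456.
D < 0, so the roots are the complex-conjugate pair z = (-b +/- i sqrt(-D)) / (2a) = 0.6057 +/- 0.85i.
For a conjugate pair |z|^2 = z * conj(z) = (product of roots) = c/a = 1/(0.918) = 1.089325, so |z| = sqrt(1.089325) = 1.0437 for both roots.
Moduli of all roots: 1.0437, 1.0437.
All moduli strictly greater than 1? Yes.
Verdict: Invertible.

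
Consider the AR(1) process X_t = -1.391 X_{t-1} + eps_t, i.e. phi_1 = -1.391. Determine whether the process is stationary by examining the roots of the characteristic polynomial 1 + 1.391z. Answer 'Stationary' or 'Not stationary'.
\text{Not stationary}

The AR(p) characteristic polynomial is P(z) = 1 + 1.391z.
Stationarity requires all roots to lie outside the unit circle, i.e. |z| > 1 for every root.
This is linear in z: 1 + (1.391) z = 0  =>  z = -1/(1.391) = -0.718907,  |z| = 0.718907.
Moduli of all roots: 0.7189.
All moduli strictly greater than 1? No.
Verdict: Not stationary.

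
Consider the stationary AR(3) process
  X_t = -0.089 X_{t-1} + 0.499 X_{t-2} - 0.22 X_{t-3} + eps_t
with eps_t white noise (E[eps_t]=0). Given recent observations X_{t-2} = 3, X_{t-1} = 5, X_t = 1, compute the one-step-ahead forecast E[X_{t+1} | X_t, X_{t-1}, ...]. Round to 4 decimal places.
E[X_{t+1} \mid \mathcal F_t] = 1.7460

For an AR(p) model X_t = c + sum_i phi_i X_{t-i} + eps_t, the
one-step-ahead conditional mean is
  E[X_{t+1} | X_t, ...] = c + sum_i phi_i X_{t+1-i}.
Substitute known values:
  E[X_{t+1} | ...] = (-0.089) * (1) + (0.499) * (5) + (-0.22) * (3)
                   = 1.7460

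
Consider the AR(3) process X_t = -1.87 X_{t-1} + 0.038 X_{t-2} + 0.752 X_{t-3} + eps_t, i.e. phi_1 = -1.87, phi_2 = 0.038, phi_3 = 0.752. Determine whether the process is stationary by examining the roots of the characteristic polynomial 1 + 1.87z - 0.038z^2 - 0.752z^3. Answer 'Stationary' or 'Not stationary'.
\text{Not stationary}

The AR(p) characteristic polynomial is P(z) = 1 + 1.87z - 0.038z^2 - 0.752z^3.
Stationarity requires all roots to lie outside the unit circle, i.e. |z| > 1 for every root.
Degree 3: look for a simple real root z0 first, then factor out (1 - z/z0) and solve the remaining quadratic.
Testing z0 = -0.625: P(-0.625) = 1 + (1.87)(-0.625) + (-0.038)(-0.625)^2 + (-0.752)(-0.625)^3
  = 1 + (-1.16875) + (-0.014844) + (0.183594) = 0.  So z_0 = -0.625 is a root, |z_0| = 0.625.
Divide out the factor (1 + 1.6 z) = (1 - z/z0) (since 1/z0 = -1.6):
  P(z) = (1 + 1.6 z)(1 + (0.27) z + (-0.47) z^2)
  [check: z-coef 0.27 - (-1.6) = 1.87; z^2-coef -0.47 - (-1.6)(0.27) = -0.038; z^3-coef -(-1.6)(-0.47) = -0.752.]
Remaining roots from the quadratic factor 1 + (0.27) z + (-0.47) z^2:
  Set 1 + (0.27) z + (-0.47) z^2 = 0, i.e. a z^2 + b z + c = 0 with a = -0.47, b = 0.27, c = 1.
  Discriminant D = b^2 - 4ac = (0.27)^2 - 4*(-0.47)*1 = 0.0729 - (-1.88) = 1.9529.
  D >= 0, so the roots are real: z = (-b +/- sqrt(D)) / (2a) = (-0.27 +/- 1.397462) / (-0.94).
    z_1 = (-0.27 + 1.397462) / (-0.94) = -1.1994,   |z_1| = 1.1994.
    z_2 = (-0.27 - 1.397462) / (-0.94) = 1.7739,   |z_2| = 1.7739.
Moduli of all roots: 0.6250, 1.1994, 1.7739.
All moduli strictly greater than 1? No.
Verdict: Not stationary.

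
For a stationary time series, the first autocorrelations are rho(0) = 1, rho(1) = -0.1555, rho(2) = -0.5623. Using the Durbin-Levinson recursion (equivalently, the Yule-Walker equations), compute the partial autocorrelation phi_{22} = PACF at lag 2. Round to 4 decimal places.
\phi_{22} = -0.6010

The PACF at lag k is phi_{kk}, the last component of the solution
to the Yule-Walker system G_k phi = r_k where
  (G_k)_{ij} = rho(|i - j|), (r_k)_i = rho(i), i,j = 1..k.
Equivalently, Durbin-Levinson gives phi_{kk} iteratively:
  phi_{11} = rho(1)
  phi_{kk} = [rho(k) - sum_{j=1..k-1} phi_{k-1,j} rho(k-j)]
            / [1 - sum_{j=1..k-1} phi_{k-1,j} rho(j)],
  phi_{k,j} = phi_{k-1,j} - phi_{kk} phi_{k-1,k-j},  j = 1..k-1.
Step k = 1:
  phi_11 = rho(1) = -0.1555.
Step k = 2:
  phi_22 = [rho(2) - phi_11 rho(1)] / [1 - phi_11 rho(1)] = [-0.5623 - (-0.1555)(-0.1555)] / [1 - (-0.1555)(-0.1555)]
         = -0.58648025 / 0.97581975 = -0.601.
Therefore phi_{22} = -0.6010.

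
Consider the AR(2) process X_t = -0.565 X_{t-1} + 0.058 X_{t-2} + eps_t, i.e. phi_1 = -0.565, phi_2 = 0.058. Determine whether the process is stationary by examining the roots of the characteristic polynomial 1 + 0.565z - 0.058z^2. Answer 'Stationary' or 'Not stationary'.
\text{Stationary}

The AR(p) characteristic polynomial is P(z) = 1 + 0.565z - 0.058z^2.
Stationarity requires all roots to lie outside the unit circle, i.e. |z| > 1 for every root.
Set 1 + (0.565) z + (-0.058) z^2 = 0, i.e. a z^2 + b z + c = 0 with a = -0.058, b = 0.565, c = 1.
Discriminant D = b^2 - 4ac = (0.565)^2 - 4*(-0.058)*1 = 0.319225 - (-0.232) = 0.551225.
D >= 0, so the roots are real: z = (-b +/- sqrt(D)) / (2a) = (-0.565 +/- 0.742445) / (-0.116).
  z_1 = (-0.565 + 0.742445) / (-0.116) = -1.5297,   |z_1| = 1.5297.
  z_2 = (-0.565 - 0.742445) / (-0.116) = 11.2711,   |z_2| = 11.2711.
Moduli of all roots: 1.5297, 11.2711.
All moduli strictly greater than 1? Yes.
Verdict: Stationary.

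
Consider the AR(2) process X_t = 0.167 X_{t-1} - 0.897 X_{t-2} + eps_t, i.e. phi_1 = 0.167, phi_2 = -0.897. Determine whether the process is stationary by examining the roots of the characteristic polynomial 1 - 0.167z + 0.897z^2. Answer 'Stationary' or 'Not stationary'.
\text{Stationary}

The AR(p) characteristic polynomial is P(z) = 1 - 0.167z + 0.897z^2.
Stationarity requires all roots to lie outside the unit circle, i.e. |z| > 1 for every root.
Set 1 + (-0.167) z + (0.897) z^2 = 0, i.e. a z^2 + b z + c = 0 with a = 0.897, b = -0.167, c = 1.
Discriminant D = b^2 - 4ac = (-0.167)^2 - 4*(0.897)*1 = 0.027889 - (3.588) = -3.560111.
D < 0, so the roots are the complex-conjugate pair z = (-b +/- i sqrt(-D)) / (2a) = 0.0931 +/- 1.0517i.
For a conjugate pair |z|^2 = z * conj(z) = (product of roots) = c/a = 1/(0.897) = 1.114827, so |z| = sqrt(1.114827) = 1.0559 for both roots.
Moduli of all roots: 1.0559, 1.0559.
All moduli strictly greater than 1? Yes.
Verdict: Stationary.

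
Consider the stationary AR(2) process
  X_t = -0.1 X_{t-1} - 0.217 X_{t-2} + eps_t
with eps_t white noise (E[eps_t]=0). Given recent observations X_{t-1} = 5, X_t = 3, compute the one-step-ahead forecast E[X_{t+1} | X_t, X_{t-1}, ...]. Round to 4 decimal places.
E[X_{t+1} \mid \mathcal F_t] = -1.3850

For an AR(p) model X_t = c + sum_i phi_i X_{t-i} + eps_t, the
one-step-ahead conditional mean is
  E[X_{t+1} | X_t, ...] = c + sum_i phi_i X_{t+1-i}.
Substitute known values:
  E[X_{t+1} | ...] = (-0.1) * (3) + (-0.217) * (5)
                   = -1.3850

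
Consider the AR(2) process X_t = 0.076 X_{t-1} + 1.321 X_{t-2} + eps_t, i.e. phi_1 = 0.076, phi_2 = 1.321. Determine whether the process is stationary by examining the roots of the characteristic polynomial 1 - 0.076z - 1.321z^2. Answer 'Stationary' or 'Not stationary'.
\text{Not stationary}

The AR(p) characteristic polynomial is P(z) = 1 - 0.076z - 1.321z^2.
Stationarity requires all roots to lie outside the unit circle, i.e. |z| > 1 for every root.
Set 1 + (-0.076) z + (-1.321) z^2 = 0, i.e. a z^2 + b z + c = 0 with a = -1.321, b = -0.076, c = 1.
Discriminant D = b^2 - 4ac = (-0.076)^2 - 4*(-1.321)*1 = 0.005776 - (-5.284) = 5.289776.
D >= 0, so the roots are real: z = (-b +/- sqrt(D)) / (2a) = (0.076 +/- 2.299951) / (-2.642).
  z_1 = (0.076 + 2.299951) / (-2.642) = -0.8993,   |z_1| = 0.8993.
  z_2 = (0.076 - 2.299951) / (-2.642) = 0.8418,   |z_2| = 0.8418.
Moduli of all roots: 0.8993, 0.8418.
All moduli strictly greater than 1? No.
Verdict: Not stationary.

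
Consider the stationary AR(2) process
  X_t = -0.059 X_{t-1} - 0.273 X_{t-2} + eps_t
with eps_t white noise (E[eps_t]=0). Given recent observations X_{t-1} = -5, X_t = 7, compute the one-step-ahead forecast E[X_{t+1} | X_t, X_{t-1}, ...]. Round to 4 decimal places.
E[X_{t+1} \mid \mathcal F_t] = 0.9520

For an AR(p) model X_t = c + sum_i phi_i X_{t-i} + eps_t, the
one-step-ahead conditional mean is
  E[X_{t+1} | X_t, ...] = c + sum_i phi_i X_{t+1-i}.
Substitute known values:
  E[X_{t+1} | ...] = (-0.059) * (7) + (-0.273) * (-5)
                   = 0.9520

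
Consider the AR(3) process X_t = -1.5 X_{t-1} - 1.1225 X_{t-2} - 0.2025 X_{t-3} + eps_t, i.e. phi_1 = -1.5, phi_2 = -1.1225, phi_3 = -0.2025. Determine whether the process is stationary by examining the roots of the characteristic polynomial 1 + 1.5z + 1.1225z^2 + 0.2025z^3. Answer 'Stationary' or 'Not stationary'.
\text{Stationary}

The AR(p) characteristic polynomial is P(z) = 1 + 1.5z + 1.1225z^2 + 0.2025z^3.
Stationarity requires all roots to lie outside the unit circle, i.e. |z| > 1 for every root.
Degree 3: look for a simple real root z0 first, then factor out (1 - z/z0) and solve the remaining quadratic.
Testing z0 = -4: P(-4) = 1 + (1.5)(-4) + (1.1225)(-4)^2 + (0.2025)(-4)^3
  = 1 + (-6) + (17.96) + (-12.96) = 0.  So z_0 = -4 is a root, |z_0| = 4.
Divide out the factor (1 + 0.25 z) = (1 - z/z0) (since 1/z0 = -0.25):
  P(z) = (1 + 0.25 z)(1 + (1.25) z + (0.81) z^2)
  [check: z-coef 1.25 - (-0.25) = 1.5; z^2-coef 0.81 - (-0.25)(1.25) = 1.1225; z^3-coef -(-0.25)(0.81) = 0.2025.]
Remaining roots from the quadratic factor 1 + (1.25) z + (0.81) z^2:
  Set 1 + (1.25) z + (0.81) z^2 = 0, i.e. a z^2 + b z + c = 0 with a = 0.81, b = 1.25, c = 1.
  Discriminant D = b^2 - 4ac = (1.25)^2 - 4*(0.81)*1 = 1.5625 - (3.24) = -1.6775.
  D < 0, so the roots are the complex-conjugate pair z = (-b +/- i sqrt(-D)) / (2a) = -0.7716 +/- 0.7995i.
  For a conjugate pair |z|^2 = z * conj(z) = (product of roots) = c/a = 1/(0.81) = 1.234568, so |z| = sqrt(1.234568) = 1.1111 for both roots.
Moduli of all roots: 4.0000, 1.1111, 1.1111.
All moduli strictly greater than 1? Yes.
Verdict: Stationary.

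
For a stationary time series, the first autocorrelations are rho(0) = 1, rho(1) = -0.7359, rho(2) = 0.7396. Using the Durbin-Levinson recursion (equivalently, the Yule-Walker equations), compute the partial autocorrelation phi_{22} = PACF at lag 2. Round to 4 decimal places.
\phi_{22} = 0.4320

The PACF at lag k is phi_{kk}, the last component of the solution
to the Yule-Walker system G_k phi = r_k where
  (G_k)_{ij} = rho(|i - j|), (r_k)_i = rho(i), i,j = 1..k.
Equivalently, Durbin-Levinson gives phi_{kk} iteratively:
  phi_{11} = rho(1)
  phi_{kk} = [rho(k) - sum_{j=1..k-1} phi_{k-1,j} rho(k-j)]
            / [1 - sum_{j=1..k-1} phi_{k-1,j} rho(j)],
  phi_{k,j} = phi_{k-1,j} - phi_{kk} phi_{k-1,k-j},  j = 1..k-1.
Step k = 1:
  phi_11 = rho(1) = -0.7359.
Step k = 2:
  phi_22 = [rho(2) - phi_11 rho(1)] / [1 - phi_11 rho(1)] = [0.7396 - (-0.7359)(-0.7359)] / [1 - (-0.7359)(-0.7359)]
         = 0.19805119 / 0.45845119 = 0.432.
Therefore phi_{22} = 0.4320.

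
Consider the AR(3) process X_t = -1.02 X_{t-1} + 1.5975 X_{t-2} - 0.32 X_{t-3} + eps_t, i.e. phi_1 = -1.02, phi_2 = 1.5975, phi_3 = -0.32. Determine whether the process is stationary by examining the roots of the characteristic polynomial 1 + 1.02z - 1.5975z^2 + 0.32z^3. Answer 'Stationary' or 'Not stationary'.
\text{Not stationary}

The AR(p) characteristic polynomial is P(z) = 1 + 1.02z - 1.5975z^2 + 0.32z^3.
Stationarity requires all roots to lie outside the unit circle, i.e. |z| > 1 for every root.
Degree 3: look for a simple real root z0 first, then factor out (1 - z/z0) and solve the remaining quadratic.
Testing z0 = 4: P(4) = 1 + (1.02)(4) + (-1.5975)(4)^2 + (0.32)(4)^3
  = 1 + (4.08) + (-25.56) + (20.48) = 0.  So z_0 = 4 is a root, |z_0| = 4.
Divide out the factor (1 - 0.25 z) = (1 - z/z0) (since 1/z0 = 0.25):
  P(z) = (1 - 0.25 z)(1 + (1.27) z + (-1.28) z^2)
  [check: z-coef 1.27 - (0.25) = 1.02; z^2-coef -1.28 - (0.25)(1.27) = -1.5975; z^3-coef -(0.25)(-1.28) = 0.32.]
Remaining roots from the quadratic factor 1 + (1.27) z + (-1.28) z^2:
  Set 1 + (1.27) z + (-1.28) z^2 = 0, i.e. a z^2 + b z + c = 0 with a = -1.28, b = 1.27, c = 1.
  Discriminant D = b^2 - 4ac = (1.27)^2 - 4*(-1.28)*1 = 1.6129 - (-5.12) = 6.7329.
  D >= 0, so the roots are real: z = (-b +/- sqrt(D)) / (2a) = (-1.27 +/- 2.594783) / (-2.56).
    z_1 = (-1.27 + 2.594783) / (-2.56) = -0.5175,   |z_1| = 0.5175.
    z_2 = (-1.27 - 2.594783) / (-2.56) = 1.5097,   |z_2| = 1.5097.
Moduli of all roots: 4.0000, 0.5175, 1.5097.
All moduli strictly greater than 1? No.
Verdict: Not stationary.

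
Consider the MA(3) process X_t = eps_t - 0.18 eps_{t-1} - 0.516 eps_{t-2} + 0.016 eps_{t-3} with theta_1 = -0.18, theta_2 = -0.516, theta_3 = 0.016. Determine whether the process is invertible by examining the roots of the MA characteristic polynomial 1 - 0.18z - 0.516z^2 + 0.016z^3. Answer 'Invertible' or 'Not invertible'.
\text{Invertible}

The MA(q) characteristic polynomial is P(z) = 1 - 0.18z - 0.516z^2 + 0.016z^3.
Invertibility requires all roots to lie outside the unit circle, i.e. |z| > 1 for every root.
Degree 3: look for a simple real root z0 first, then factor out (1 - z/z0) and solve the remaining quadratic.
Testing z0 = 1.25: P(1.25) = 1 + (-0.18)(1.25) + (-0.516)(1.25)^2 + (0.016)(1.25)^3
  = 1 + (-0.225) + (-0.80625) + (0.03125) = 0.  So z_0 = 1.25 is a root, |z_0| = 1.25.
Divide out the factor (1 - 0.8 z) = (1 - z/z0) (since 1/z0 = 0.8):
  P(z) = (1 - 0.8 z)(1 + (0.62) z + (-0.02) z^2)
  [check: z-coef 0.62 - (0.8) = -0.18; z^2-coef -0.02 - (0.8)(0.62) = -0.516; z^3-coef -(0.8)(-0.02) = 0.016.]
Remaining roots from the quadratic factor 1 + (0.62) z + (-0.02) z^2:
  Set 1 + (0.62) z + (-0.02) z^2 = 0, i.e. a z^2 + b z + c = 0 with a = -0.02, b = 0.62, c = 1.
  Discriminant D = b^2 - 4ac = (0.62)^2 - 4*(-0.02)*1 = 0.3844 - (-0.08) = 0.4644.
  D >= 0, so the roots are real: z = (-b +/- sqrt(D)) / (2a) = (-0.62 +/- 0.681469) / (-0.04).
    z_1 = (-0.62 + 0.681469) / (-0.04) = -1.5367,   |z_1| = 1.5367.
    z_2 = (-0.62 - 0.681469) / (-0.04) = 32.5367,   |z_2| = 32.5367.
Moduli of all roots: 1.2500, 1.5367, 32.5367.
All moduli strictly greater than 1? Yes.
Verdict: Invertible.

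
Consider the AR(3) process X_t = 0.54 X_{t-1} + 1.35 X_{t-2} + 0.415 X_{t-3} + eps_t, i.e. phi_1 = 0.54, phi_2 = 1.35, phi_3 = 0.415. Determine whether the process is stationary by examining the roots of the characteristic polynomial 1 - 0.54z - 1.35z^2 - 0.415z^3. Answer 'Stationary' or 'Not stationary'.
\text{Not stationary}

The AR(p) characteristic polynomial is P(z) = 1 - 0.54z - 1.35z^2 - 0.415z^3.
Stationarity requires all roots to lie outside the unit circle, i.e. |z| > 1 for every root.
Degree 3: look for a simple real root z0 first, then factor out (1 - z/z0) and solve the remaining quadratic.
Testing z0 = -2: P(-2) = 1 + (-0.54)(-2) + (-1.35)(-2)^2 + (-0.415)(-2)^3
  = 1 + (1.08) + (-5.4) + (3.32) = 0.  So z_0 = -2 is a root, |z_0| = 2.
Divide out the factor (1 + 0.5 z) = (1 - z/z0) (since 1/z0 = -0.5):
  P(z) = (1 + 0.5 z)(1 + (-1.04) z + (-0.83) z^2)
  [check: z-coef -1.04 - (-0.5) = -0.54; z^2-coef -0.83 - (-0.5)(-1.04) = -1.35; z^3-coef -(-0.5)(-0.83) = -0.415.]
Remaining roots from the quadratic factor 1 + (-1.04) z + (-0.83) z^2:
  Set 1 + (-1.04) z + (-0.83) z^2 = 0, i.e. a z^2 + b z + c = 0 with a = -0.83, b = -1.04, c = 1.
  Discriminant D = b^2 - 4ac = (-1.04)^2 - 4*(-0.83)*1 = 1.0816 - (-3.32) = 4.4016.
  D >= 0, so the roots are real: z = (-b +/- sqrt(D)) / (2a) = (1.04 +/- 2.097999) / (-1.66).
    z_1 = (1.04 + 2.097999) / (-1.66) = -1.8904,   |z_1| = 1.8904.
    z_2 = (1.04 - 2.097999) / (-1.66) = 0.6373,   |z_2| = 0.6373.
Moduli of all roots: 2.0000, 1.8904, 0.6373.
All moduli strictly greater than 1? No.
Verdict: Not stationary.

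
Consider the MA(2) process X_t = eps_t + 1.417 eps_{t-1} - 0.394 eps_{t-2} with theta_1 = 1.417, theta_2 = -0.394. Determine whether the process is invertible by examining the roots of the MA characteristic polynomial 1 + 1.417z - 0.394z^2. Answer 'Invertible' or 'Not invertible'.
\text{Not invertible}

The MA(q) characteristic polynomial is P(z) = 1 + 1.417z - 0.394z^2.
Invertibility requires all roots to lie outside the unit circle, i.e. |z| > 1 for every root.
Set 1 + (1.417) z + (-0.394) z^2 = 0, i.e. a z^2 + b z + c = 0 with a = -0.394, b = 1.417, c = 1.
Discriminant D = b^2 - 4ac = (1.417)^2 - 4*(-0.394)*1 = 2.007889 - (-1.576) = 3.583889.
D >= 0, so the roots are real: z = (-b +/- sqrt(D)) / (2a) = (-1.417 +/- 1.893116) / (-0.788).
  z_1 = (-1.417 + 1.893116) / (-0.788) = -0.6042,   |z_1| = 0.6042.
  z_2 = (-1.417 - 1.893116) / (-0.788) = 4.2007,   |z_2| = 4.2007.
Moduli of all roots: 0.6042, 4.2007.
All moduli strictly greater than 1? No.
Verdict: Not invertible.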